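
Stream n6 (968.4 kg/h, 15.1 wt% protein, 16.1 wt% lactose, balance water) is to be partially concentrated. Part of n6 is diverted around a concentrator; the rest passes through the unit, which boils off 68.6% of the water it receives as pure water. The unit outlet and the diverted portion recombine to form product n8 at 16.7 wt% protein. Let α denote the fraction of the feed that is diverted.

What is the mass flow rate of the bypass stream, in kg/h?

All 968.4×0.151 = 146.23 kg/h of protein reaches n8, so n8 = 146.23/0.167 = 875.62 kg/h and vapour = 92.781 kg/h.
The evaporator receives (1−α)·968.4 of feed at 0.688 water and removes 0.686 of that water:
0.686×0.688×(1−α)×968.4 = 92.781
(1−α) = 92.781/457.05 = 0.2030;  α = 0.7970.
Bypass flow = 0.7970×968.4 = 771.82 kg/h.

771.8 kg/h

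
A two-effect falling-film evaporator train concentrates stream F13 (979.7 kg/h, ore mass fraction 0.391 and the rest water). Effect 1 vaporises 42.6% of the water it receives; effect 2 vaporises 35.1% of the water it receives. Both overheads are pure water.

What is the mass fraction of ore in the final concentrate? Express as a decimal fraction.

water in feed = 979.7×0.609 = 596.64 kg/h.
After stage 1: water left = (1−0.426)×596.64 = 342.47; stream total = 725.53 kg/h.
After stage 2: water left = (1−0.351)×342.47 = 222.26; final concentrate = 605.33 kg/h.
ore fraction = 383.06/605.33 = 0.633.

0.633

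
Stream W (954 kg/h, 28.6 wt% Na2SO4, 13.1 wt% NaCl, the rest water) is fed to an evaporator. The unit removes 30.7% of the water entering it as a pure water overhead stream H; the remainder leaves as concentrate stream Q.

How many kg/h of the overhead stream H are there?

170.7 kg/h

water entering = 954×0.583 = 556.18 kg/h; overhead removed = 0.307×556.18 = 170.75 kg/h.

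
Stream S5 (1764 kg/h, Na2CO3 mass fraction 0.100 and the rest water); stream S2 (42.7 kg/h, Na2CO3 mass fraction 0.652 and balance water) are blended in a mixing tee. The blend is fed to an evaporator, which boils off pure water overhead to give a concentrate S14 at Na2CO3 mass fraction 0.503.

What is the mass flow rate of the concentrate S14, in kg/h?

Na2CO3 entering = 1764×0.100 + 42.7×0.652 = 204.24 kg/h.
All Na2CO3 reports to S14, so S14 = 204.24/0.503 = 406.04 kg/h.

406 kg/h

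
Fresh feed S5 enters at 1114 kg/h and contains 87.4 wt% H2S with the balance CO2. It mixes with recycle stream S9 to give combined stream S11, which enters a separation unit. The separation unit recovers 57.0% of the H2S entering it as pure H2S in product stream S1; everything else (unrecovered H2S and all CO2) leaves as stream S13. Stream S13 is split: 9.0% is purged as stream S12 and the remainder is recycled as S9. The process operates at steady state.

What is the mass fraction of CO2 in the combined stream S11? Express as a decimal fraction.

CO2 enters only via S5 and leaves only via the purge: 1114×0.126 = 0.090×(CO2 in S13), and the separation unit passes all CO2, so CO2 in S11 = CO2 in S13 = 1559.6 kg/h.
H2S in S11: m_A = 1114×0.874 + (1−0.090)·(1−0.570)·m_A, so m_A = 973.64/0.6087 = 1599.5 kg/h.
S11 = 1599.5 + 1559.6 = 3159.1 kg/h.
CO2 fraction in S11 = 1559.6/3159.1 = 0.4937.

0.4937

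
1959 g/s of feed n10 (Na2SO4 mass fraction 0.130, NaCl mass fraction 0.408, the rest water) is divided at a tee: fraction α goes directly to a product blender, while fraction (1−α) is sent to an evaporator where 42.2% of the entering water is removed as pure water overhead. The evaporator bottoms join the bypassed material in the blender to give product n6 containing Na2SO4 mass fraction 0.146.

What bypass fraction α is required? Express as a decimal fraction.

0.438

All 1959×0.130 = 254.67 g/s of Na2SO4 reaches n6, so n6 = 254.67/0.146 = 1744.3 g/s and vapour = 214.68 g/s.
The evaporator receives (1−α)·1959 of feed at 0.462 water and removes 0.422 of that water:
0.422×0.462×(1−α)×1959 = 214.68
(1−α) = 214.68/381.93 = 0.5621;  α = 0.4379.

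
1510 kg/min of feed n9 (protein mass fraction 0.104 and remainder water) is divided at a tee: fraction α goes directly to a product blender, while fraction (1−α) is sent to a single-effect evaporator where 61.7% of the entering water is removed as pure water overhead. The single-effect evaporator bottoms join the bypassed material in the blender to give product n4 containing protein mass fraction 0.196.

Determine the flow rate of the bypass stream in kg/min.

227.9 kg/min

All 1510×0.104 = 157.04 kg/min of protein reaches n4, so n4 = 157.04/0.196 = 801.22 kg/min and vapour = 708.78 kg/min.
The evaporator receives (1−α)·1510 of feed at 0.896 water and removes 0.617 of that water:
0.617×0.896×(1−α)×1510 = 708.78
(1−α) = 708.78/834.78 = 0.8491;  α = 0.1509.
Bypass flow = 0.1509×1510 = 227.92 kg/min.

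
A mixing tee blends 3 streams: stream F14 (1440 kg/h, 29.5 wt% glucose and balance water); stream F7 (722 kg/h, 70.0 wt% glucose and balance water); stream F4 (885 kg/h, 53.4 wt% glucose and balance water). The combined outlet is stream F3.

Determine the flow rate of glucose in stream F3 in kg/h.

glucose out = glucose in = 1440×0.295 + 722×0.700 + 885×0.534 = 1402.8 kg/h.

1403 kg/h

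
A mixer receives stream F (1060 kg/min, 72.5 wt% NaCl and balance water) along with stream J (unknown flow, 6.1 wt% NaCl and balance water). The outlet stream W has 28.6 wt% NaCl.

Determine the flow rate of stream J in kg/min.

Let J be the unknown flow. Total out = 1060 + J.
NaCl balance: 768.5 + 0.061·J = 0.286·(1060 + J)
(0.061 − 0.286)·J = 0.286×1060 − 768.5 = -465.34
J = -465.34 / -0.225 = 2068.2 kg/min

2068 kg/min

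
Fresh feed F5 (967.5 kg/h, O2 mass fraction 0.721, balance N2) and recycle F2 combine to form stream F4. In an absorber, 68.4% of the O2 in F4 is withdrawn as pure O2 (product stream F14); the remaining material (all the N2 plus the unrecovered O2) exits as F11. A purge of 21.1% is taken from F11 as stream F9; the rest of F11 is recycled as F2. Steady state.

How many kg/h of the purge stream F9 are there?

N2 enters only via F5 and leaves only via the purge: 967.5×0.279 = 0.211×(N2 in F11), and the absorber passes all N2, so N2 in F4 = N2 in F11 = 1279.3 kg/h.
O2 in F4: m_A = 967.5×0.721 + (1−0.211)·(1−0.684)·m_A, so m_A = 697.57/0.7507 = 929.25 kg/h.
F11 = (1−0.684)×929.25 + 1279.3 = 1572.9 kg/h.
Purge F9 = 0.211×1572.9 = 331.89 kg/h.

331.9 kg/h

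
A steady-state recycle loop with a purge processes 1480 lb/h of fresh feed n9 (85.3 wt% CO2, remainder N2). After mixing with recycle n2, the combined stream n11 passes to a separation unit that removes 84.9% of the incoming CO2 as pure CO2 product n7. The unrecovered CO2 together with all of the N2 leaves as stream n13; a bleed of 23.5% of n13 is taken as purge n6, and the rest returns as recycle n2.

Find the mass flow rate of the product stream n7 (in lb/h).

CO2 in n11: m_A = 1480×0.853 + (1−0.235)·(1−0.849)·m_A, so m_A = 1262.4/0.8845 = 1427.3 lb/h.
Product n7 = 0.849×1427.3 = 1211.8 lb/h.

1212 lb/h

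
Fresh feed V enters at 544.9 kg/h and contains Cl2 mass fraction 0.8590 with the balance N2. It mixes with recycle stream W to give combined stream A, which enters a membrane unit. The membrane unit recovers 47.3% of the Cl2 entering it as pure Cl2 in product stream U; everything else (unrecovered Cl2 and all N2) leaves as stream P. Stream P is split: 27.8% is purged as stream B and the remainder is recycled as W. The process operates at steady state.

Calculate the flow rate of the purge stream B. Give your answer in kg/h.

187.5 kg/h

N2 enters only via V and leaves only via the purge: 544.9×0.141 = 0.278×(N2 in P), and the membrane unit passes all N2, so N2 in A = N2 in P = 276.37 kg/h.
Cl2 in A: m_A = 544.9×0.859 + (1−0.278)·(1−0.473)·m_A, so m_A = 468.07/0.6195 = 755.55 kg/h.
P = (1−0.473)×755.55 + 276.37 = 674.55 kg/h.
Purge B = 0.278×674.55 = 187.52 kg/h.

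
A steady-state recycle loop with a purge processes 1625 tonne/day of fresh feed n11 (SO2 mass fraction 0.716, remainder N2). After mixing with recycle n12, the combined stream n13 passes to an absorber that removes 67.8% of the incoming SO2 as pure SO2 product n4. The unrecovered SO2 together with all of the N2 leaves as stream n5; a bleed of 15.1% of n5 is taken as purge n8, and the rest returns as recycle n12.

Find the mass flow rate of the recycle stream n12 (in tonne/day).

N2 enters only via n11 and leaves only via the purge: 1625×0.284 = 0.151×(N2 in n5), and the absorber passes all N2, so N2 in n13 = N2 in n5 = 3056.3 tonne/day.
SO2 in n13: m_A = 1625×0.716 + (1−0.151)·(1−0.678)·m_A, so m_A = 1163.5/0.7266 = 1601.2 tonne/day.
n5 = (1−0.678)×1601.2 + 3056.3 = 3571.9 tonne/day.
Recycle n12 = (1−0.151)×3571.9 = 3032.5 tonne/day.

3033 tonne/day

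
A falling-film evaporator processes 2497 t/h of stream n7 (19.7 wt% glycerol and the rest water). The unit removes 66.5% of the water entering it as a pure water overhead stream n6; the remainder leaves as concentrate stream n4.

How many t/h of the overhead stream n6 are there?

1333 t/h

water entering = 2497×0.803 = 2005.1 t/h; overhead removed = 0.665×2005.1 = 1333.4 t/h.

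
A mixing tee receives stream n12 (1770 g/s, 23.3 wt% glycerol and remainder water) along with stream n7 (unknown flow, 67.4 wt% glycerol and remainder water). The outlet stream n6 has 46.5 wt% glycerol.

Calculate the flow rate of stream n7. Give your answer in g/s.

1965 g/s

Let n7 be the unknown flow. Total out = 1770 + n7.
glycerol balance: 412.41 + 0.674·n7 = 0.465·(1770 + n7)
(0.674 − 0.465)·n7 = 0.465×1770 − 412.41 = 410.64
n7 = 410.64 / 0.209 = 1964.8 g/s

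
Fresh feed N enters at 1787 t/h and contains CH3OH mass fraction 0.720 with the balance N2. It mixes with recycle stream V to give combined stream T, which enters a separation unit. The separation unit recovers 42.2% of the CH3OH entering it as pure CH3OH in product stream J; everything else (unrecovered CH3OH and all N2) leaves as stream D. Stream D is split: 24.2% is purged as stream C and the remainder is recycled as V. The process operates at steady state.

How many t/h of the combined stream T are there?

4358 t/h

N2 enters only via N and leaves only via the purge: 1787×0.280 = 0.242×(N2 in D), and the separation unit passes all N2, so N2 in T = N2 in D = 2067.6 t/h.
CH3OH in T: m_A = 1787×0.720 + (1−0.242)·(1−0.422)·m_A, so m_A = 1286.6/0.5619 = 2289.9 t/h.
T = 2289.9 + 2067.6 = 4357.5 t/h.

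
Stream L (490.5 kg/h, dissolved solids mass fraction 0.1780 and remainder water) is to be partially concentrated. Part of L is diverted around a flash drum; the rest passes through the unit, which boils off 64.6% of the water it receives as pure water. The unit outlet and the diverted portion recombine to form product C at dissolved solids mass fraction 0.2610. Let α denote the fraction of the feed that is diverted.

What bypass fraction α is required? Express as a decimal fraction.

0.401

All 490.5×0.178 = 87.309 kg/h of dissolved solids reaches C, so C = 87.309/0.261 = 334.52 kg/h and vapour = 155.98 kg/h.
The evaporator receives (1−α)·490.5 of feed at 0.822 water and removes 0.646 of that water:
0.646×0.822×(1−α)×490.5 = 155.98
(1−α) = 155.98/260.46 = 0.5989;  α = 0.4011.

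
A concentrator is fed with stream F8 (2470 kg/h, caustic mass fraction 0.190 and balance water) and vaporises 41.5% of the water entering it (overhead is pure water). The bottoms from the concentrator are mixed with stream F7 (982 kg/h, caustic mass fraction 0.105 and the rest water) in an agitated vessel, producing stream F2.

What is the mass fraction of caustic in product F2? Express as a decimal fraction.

0.218

Vapour removed = 0.415×0.810×2470 = 830.29 kg/h; concentrate = 1639.7 kg/h.
caustic reaching the mixer = 469.3 (from concentrate) + 982×0.105 = 572.41 kg/h.
Product flow = 1639.7 + 982 = 2621.7 kg/h; caustic fraction = 0.218.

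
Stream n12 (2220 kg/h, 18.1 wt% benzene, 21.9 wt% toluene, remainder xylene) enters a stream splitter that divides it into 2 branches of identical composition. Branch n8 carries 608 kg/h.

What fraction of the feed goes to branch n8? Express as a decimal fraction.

Fraction to n8 = 608/2220 = 0.2739.

0.274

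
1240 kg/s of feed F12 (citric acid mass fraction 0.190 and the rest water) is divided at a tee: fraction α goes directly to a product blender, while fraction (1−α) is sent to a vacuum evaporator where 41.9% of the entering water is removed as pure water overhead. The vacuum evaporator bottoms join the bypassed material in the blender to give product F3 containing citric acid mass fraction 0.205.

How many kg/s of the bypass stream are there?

All 1240×0.190 = 235.6 kg/s of citric acid reaches F3, so F3 = 235.6/0.205 = 1149.3 kg/s and vapour = 90.732 kg/s.
The evaporator receives (1−α)·1240 of feed at 0.810 water and removes 0.419 of that water:
0.419×0.810×(1−α)×1240 = 90.732
(1−α) = 90.732/420.84 = 0.2156;  α = 0.7844.
Bypass flow = 0.7844×1240 = 972.66 kg/s.

972.7 kg/s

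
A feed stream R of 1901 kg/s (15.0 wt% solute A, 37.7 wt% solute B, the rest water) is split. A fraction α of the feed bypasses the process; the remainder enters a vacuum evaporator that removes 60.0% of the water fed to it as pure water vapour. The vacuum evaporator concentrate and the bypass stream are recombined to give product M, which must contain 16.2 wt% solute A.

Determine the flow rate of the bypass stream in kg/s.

1405 kg/s

All 1901×0.150 = 285.15 kg/s of solute A reaches M, so M = 285.15/0.162 = 1760.2 kg/s and vapour = 140.81 kg/s.
The evaporator receives (1−α)·1901 of feed at 0.473 water and removes 0.600 of that water:
0.600×0.473×(1−α)×1901 = 140.81
(1−α) = 140.81/539.5 = 0.2610;  α = 0.7390.
Bypass flow = 0.7390×1901 = 1404.8 kg/s.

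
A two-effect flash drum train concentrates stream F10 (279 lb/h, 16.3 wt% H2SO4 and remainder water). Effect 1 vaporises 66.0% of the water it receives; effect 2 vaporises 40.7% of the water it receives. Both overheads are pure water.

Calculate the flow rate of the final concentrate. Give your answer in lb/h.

water in feed = 279×0.837 = 233.52 lb/h.
After stage 1: water left = (1−0.660)×233.52 = 79.398; stream total = 124.87 lb/h.
After stage 2: water left = (1−0.407)×79.398 = 47.083; final concentrate = 92.56 lb/h.

92.56 lb/h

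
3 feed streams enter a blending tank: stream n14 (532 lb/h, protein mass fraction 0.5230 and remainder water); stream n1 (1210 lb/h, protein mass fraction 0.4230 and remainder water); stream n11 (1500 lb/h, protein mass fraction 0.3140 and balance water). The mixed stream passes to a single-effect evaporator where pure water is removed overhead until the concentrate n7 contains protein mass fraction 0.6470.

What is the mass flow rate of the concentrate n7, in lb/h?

1949 lb/h

protein entering = 532×0.523 + 1210×0.423 + 1500×0.314 = 1261.1 lb/h.
All protein reports to n7, so n7 = 1261.1/0.647 = 1949.1 lb/h.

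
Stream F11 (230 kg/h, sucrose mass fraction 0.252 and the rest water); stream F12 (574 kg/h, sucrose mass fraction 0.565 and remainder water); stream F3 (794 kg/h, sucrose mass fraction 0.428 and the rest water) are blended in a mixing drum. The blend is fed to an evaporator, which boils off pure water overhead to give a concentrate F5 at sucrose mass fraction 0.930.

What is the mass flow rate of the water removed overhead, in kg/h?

sucrose entering = 230×0.252 + 574×0.565 + 794×0.428 = 722.1 kg/h.
All sucrose reports to F5, so F5 = 722.1/0.930 = 776.45 kg/h.
Total feed = 1598 kg/h; overhead = 1598 − 776.45 = 821.55 kg/h.

821.5 kg/h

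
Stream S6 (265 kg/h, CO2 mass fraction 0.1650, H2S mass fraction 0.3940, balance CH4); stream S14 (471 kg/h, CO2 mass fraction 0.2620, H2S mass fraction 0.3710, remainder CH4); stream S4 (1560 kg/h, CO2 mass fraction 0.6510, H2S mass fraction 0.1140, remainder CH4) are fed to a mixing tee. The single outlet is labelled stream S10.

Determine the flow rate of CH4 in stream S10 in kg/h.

656.3 kg/h

CH4 out = CH4 in = 265×0.441 + 471×0.367 + 1560×0.235 = 656.32 kg/h.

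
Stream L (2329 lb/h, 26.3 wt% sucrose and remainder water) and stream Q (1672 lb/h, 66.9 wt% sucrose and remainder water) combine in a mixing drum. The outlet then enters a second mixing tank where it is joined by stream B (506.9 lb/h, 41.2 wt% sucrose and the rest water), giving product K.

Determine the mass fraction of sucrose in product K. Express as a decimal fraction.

0.430

Overall, product flow = 4507.9 lb/h.
sucrose in = 2329×0.263 + 1672×0.669 + 506.9×0.412 = 1939.9 lb/h.
sucrose fraction in K = 0.430.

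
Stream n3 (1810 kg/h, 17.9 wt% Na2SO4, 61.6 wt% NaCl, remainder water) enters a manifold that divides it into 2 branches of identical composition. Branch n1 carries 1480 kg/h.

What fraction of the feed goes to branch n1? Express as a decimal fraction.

Fraction to n1 = 1480/1810 = 0.8177.

0.818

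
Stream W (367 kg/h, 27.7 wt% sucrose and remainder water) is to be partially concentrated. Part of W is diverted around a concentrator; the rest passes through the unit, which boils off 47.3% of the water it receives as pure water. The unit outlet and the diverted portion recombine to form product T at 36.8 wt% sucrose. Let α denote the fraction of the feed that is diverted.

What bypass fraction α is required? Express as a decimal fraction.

0.277

All 367×0.277 = 101.66 kg/h of sucrose reaches T, so T = 101.66/0.368 = 276.25 kg/h and vapour = 90.753 kg/h.
The evaporator receives (1−α)·367 of feed at 0.723 water and removes 0.473 of that water:
0.473×0.723×(1−α)×367 = 90.753
(1−α) = 90.753/125.51 = 0.7231;  α = 0.2769.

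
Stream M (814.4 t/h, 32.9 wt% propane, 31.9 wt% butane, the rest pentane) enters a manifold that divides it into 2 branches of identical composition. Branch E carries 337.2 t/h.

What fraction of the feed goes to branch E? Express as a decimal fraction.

0.414

Fraction to E = 337.2/814.4 = 0.4140.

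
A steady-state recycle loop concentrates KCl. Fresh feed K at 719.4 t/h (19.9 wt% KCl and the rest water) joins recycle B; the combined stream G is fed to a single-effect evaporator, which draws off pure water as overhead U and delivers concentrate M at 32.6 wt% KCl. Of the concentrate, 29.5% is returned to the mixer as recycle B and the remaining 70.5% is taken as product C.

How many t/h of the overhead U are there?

280.3 t/h

Overall KCl balance (none leaves overhead): KCl in fresh feed = KCl in product, i.e. 719.4×0.199 = (1−0.295)·M·0.326.
M = 143.16/(0.326×0.705) = 622.9 t/h.
Recycle B = 0.295×622.9 = 183.75 t/h.
Combined feed G = 719.4 + 183.75 = 903.15 t/h.
Overhead U = G − M = 903.15 − 622.9 = 280.26 t/h.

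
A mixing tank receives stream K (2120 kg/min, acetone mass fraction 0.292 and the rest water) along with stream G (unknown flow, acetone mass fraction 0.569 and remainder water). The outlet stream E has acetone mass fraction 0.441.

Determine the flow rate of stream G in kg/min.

Let G be the unknown flow. Total out = 2120 + G.
acetone balance: 619.04 + 0.569·G = 0.441·(2120 + G)
(0.569 − 0.441)·G = 0.441×2120 − 619.04 = 315.88
G = 315.88 / 0.128 = 2467.8 kg/min

2468 kg/min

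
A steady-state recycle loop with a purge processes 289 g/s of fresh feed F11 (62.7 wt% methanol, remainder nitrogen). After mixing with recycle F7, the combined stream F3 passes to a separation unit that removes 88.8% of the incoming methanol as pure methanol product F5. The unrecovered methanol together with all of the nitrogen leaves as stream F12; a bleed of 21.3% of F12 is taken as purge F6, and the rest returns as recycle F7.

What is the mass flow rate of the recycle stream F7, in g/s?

nitrogen enters only via F11 and leaves only via the purge: 289×0.373 = 0.213×(nitrogen in F12), and the separation unit passes all nitrogen, so nitrogen in F3 = nitrogen in F12 = 506.09 g/s.
methanol in F3: m_A = 289×0.627 + (1−0.213)·(1−0.888)·m_A, so m_A = 181.2/0.9119 = 198.72 g/s.
F12 = (1−0.888)×198.72 + 506.09 = 528.35 g/s.
Recycle F7 = (1−0.213)×528.35 = 415.81 g/s.

415.8 g/s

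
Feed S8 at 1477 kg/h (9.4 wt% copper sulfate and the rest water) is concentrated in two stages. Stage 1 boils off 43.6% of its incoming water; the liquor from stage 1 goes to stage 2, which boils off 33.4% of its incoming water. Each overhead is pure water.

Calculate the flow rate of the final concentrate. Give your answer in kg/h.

641.5 kg/h

water in feed = 1477×0.906 = 1338.2 kg/h.
After stage 1: water left = (1−0.436)×1338.2 = 754.72; stream total = 893.56 kg/h.
After stage 2: water left = (1−0.334)×754.72 = 502.65; final concentrate = 641.48 kg/h.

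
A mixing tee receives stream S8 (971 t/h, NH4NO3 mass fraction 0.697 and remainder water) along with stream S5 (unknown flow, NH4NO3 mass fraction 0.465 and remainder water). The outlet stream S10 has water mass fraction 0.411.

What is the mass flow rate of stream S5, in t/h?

Let S5 be the unknown flow. Total out = 971 + S5.
water balance: 294.21 + 0.535·S5 = 0.411·(971 + S5)
(0.535 − 0.411)·S5 = 0.411×971 − 294.21 = 104.87
S5 = 104.87 / 0.124 = 845.71 t/h

845.7 t/h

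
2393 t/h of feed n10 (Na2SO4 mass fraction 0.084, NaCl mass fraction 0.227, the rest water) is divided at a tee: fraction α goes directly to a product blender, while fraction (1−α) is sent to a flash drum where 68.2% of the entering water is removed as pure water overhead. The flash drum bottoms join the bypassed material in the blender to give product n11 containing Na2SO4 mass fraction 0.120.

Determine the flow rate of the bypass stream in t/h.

865.2 t/h

All 2393×0.084 = 201.01 t/h of Na2SO4 reaches n11, so n11 = 201.01/0.120 = 1675.1 t/h and vapour = 717.9 t/h.
The evaporator receives (1−α)·2393 of feed at 0.689 water and removes 0.682 of that water:
0.682×0.689×(1−α)×2393 = 717.9
(1−α) = 717.9/1124.5 = 0.6384;  α = 0.3616.
Bypass flow = 0.3616×2393 = 865.22 t/h.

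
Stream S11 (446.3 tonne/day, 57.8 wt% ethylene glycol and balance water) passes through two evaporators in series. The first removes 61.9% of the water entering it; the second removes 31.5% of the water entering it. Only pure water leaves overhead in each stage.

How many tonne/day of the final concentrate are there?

307.1 tonne/day

water in feed = 446.3×0.422 = 188.34 tonne/day.
After stage 1: water left = (1−0.619)×188.34 = 71.757; stream total = 329.72 tonne/day.
After stage 2: water left = (1−0.315)×71.757 = 49.154; final concentrate = 307.11 tonne/day.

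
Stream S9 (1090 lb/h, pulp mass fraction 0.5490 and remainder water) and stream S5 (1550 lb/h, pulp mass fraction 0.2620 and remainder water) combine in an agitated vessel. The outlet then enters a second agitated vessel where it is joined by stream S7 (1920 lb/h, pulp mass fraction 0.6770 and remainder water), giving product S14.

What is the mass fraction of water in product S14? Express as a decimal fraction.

Overall, product flow = 4560 lb/h.
water in = 1090×0.451 + 1550×0.738 + 1920×0.323 = 2255.7 lb/h.
water fraction in S14 = 0.4947.

0.4947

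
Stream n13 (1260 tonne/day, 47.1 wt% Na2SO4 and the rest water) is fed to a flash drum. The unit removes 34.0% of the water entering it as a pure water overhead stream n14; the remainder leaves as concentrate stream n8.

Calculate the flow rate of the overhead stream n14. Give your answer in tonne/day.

226.6 tonne/day

water entering = 1260×0.529 = 666.54 tonne/day; overhead removed = 0.340×666.54 = 226.62 tonne/day.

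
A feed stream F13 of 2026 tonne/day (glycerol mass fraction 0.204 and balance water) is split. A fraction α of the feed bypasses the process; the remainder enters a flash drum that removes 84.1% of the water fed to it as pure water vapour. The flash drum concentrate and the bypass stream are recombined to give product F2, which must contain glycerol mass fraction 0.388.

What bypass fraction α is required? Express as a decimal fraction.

0.292

All 2026×0.204 = 413.3 tonne/day of glycerol reaches F2, so F2 = 413.3/0.388 = 1065.2 tonne/day and vapour = 960.78 tonne/day.
The evaporator receives (1−α)·2026 of feed at 0.796 water and removes 0.841 of that water:
0.841×0.796×(1−α)×2026 = 960.78
(1−α) = 960.78/1356.3 = 0.7084;  α = 0.2916.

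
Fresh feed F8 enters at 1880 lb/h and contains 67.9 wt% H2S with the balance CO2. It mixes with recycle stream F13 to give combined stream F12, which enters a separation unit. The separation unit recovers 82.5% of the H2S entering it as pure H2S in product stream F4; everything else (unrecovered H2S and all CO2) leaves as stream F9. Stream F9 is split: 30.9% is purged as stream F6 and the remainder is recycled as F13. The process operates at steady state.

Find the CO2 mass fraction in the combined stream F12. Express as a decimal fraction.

0.574

CO2 enters only via F8 and leaves only via the purge: 1880×0.321 = 0.309×(CO2 in F9), and the separation unit passes all CO2, so CO2 in F12 = CO2 in F9 = 1953 lb/h.
H2S in F12: m_A = 1880×0.679 + (1−0.309)·(1−0.825)·m_A, so m_A = 1276.5/0.8791 = 1452.1 lb/h.
F12 = 1452.1 + 1953 = 3405.1 lb/h.
CO2 fraction in F12 = 1953/3405.1 = 0.574.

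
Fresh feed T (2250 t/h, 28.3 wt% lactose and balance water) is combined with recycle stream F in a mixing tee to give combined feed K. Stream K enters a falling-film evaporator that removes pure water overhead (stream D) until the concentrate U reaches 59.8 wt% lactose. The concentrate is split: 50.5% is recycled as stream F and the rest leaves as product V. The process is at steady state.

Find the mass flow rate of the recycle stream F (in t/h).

Overall lactose balance (none leaves overhead): lactose in fresh feed = lactose in product, i.e. 2250×0.283 = (1−0.505)·U·0.598.
U = 636.75/(0.598×0.495) = 2151.1 t/h.
Recycle F = 0.505×2151.1 = 1086.3 t/h.

1086 t/h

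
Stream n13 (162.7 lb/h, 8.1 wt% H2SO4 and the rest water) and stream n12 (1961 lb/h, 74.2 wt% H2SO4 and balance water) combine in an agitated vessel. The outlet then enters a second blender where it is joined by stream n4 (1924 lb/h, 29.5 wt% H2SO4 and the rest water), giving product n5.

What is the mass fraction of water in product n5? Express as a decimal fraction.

0.4970

Overall, product flow = 4047.7 lb/h.
water in = 162.7×0.919 + 1961×0.258 + 1924×0.705 = 2011.9 lb/h.
water fraction in n5 = 0.4970.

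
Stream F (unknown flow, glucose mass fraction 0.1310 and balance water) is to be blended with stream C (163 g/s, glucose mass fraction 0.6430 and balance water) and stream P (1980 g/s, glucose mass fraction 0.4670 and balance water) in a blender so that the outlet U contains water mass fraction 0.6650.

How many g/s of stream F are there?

Let F be the unknown flow. Total out = 2143 + F.
water balance: 1113.5 + 0.869·F = 0.665·(2143 + F)
(0.869 − 0.665)·F = 0.665×2143 − 1113.5 = 311.56
F = 311.56 / 0.204 = 1527.3 g/s

1527 g/s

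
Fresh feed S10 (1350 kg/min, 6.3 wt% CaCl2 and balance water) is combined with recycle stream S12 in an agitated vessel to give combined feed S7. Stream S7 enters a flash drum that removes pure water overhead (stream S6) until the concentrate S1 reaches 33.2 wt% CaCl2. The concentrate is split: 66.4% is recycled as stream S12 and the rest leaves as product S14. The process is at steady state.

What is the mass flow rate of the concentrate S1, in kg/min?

762.4 kg/min

Overall CaCl2 balance (none leaves overhead): CaCl2 in fresh feed = CaCl2 in product, i.e. 1350×0.063 = (1−0.664)·S1·0.332.
S1 = 85.05/(0.332×0.336) = 762.42 kg/min.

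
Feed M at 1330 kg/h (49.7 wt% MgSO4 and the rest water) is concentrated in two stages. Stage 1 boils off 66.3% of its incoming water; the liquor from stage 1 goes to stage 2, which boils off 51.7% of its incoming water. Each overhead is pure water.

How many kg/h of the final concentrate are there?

water in feed = 1330×0.503 = 668.99 kg/h.
After stage 1: water left = (1−0.663)×668.99 = 225.45; stream total = 886.46 kg/h.
After stage 2: water left = (1−0.517)×225.45 = 108.89; final concentrate = 769.9 kg/h.

769.9 kg/h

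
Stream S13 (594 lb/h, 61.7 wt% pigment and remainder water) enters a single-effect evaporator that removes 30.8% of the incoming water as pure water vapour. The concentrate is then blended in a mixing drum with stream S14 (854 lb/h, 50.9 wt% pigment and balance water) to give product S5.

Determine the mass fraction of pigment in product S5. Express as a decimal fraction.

0.581

Vapour removed = 0.308×0.383×594 = 70.071 lb/h; concentrate = 523.93 lb/h.
pigment reaching the mixer = 366.5 (from concentrate) + 854×0.509 = 801.18 lb/h.
Product flow = 523.93 + 854 = 1377.9 lb/h; pigment fraction = 0.581.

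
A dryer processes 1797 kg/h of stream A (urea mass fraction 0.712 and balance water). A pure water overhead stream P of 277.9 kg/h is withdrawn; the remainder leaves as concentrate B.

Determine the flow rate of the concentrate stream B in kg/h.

1519 kg/h

Concentrate = 1797 − 277.9 = 1519.1 kg/h.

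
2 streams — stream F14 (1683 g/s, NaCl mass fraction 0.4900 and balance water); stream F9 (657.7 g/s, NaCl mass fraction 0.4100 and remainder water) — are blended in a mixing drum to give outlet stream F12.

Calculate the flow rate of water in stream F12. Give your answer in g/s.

water out = water in = 1683×0.510 + 657.7×0.590 = 1246.4 g/s.

1246 g/s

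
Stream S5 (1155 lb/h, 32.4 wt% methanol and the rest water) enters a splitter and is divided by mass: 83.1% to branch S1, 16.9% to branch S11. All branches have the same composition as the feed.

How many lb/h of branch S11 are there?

Branch S11 flow = 0.169×1155 = 195.2 lb/h.

195.2 lb/h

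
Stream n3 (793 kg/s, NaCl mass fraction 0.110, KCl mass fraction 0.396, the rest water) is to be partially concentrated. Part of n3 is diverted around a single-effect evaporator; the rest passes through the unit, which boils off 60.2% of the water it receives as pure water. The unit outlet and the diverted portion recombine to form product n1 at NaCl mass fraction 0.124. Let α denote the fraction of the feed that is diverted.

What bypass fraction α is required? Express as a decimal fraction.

0.620

All 793×0.110 = 87.23 kg/s of NaCl reaches n1, so n1 = 87.23/0.124 = 703.47 kg/s and vapour = 89.532 kg/s.
The evaporator receives (1−α)·793 of feed at 0.494 water and removes 0.602 of that water:
0.602×0.494×(1−α)×793 = 89.532
(1−α) = 89.532/235.83 = 0.3796;  α = 0.6204.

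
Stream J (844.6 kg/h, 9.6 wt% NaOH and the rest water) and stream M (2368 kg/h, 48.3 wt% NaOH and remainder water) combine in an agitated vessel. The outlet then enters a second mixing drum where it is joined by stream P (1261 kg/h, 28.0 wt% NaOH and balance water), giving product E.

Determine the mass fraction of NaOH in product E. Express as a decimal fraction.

0.353

Overall, product flow = 4473.6 kg/h.
NaOH in = 844.6×0.096 + 2368×0.483 + 1261×0.280 = 1577.9 kg/h.
NaOH fraction in E = 0.353.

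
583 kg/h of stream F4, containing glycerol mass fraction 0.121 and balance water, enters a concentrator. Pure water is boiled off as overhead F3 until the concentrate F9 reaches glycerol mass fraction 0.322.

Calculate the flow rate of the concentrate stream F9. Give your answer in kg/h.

219.1 kg/h

glycerol is conserved: 583×0.121 = 70.543 kg/h all reports to the concentrate.
Concentrate = 70.543/(target fraction) = 219.08 kg/h.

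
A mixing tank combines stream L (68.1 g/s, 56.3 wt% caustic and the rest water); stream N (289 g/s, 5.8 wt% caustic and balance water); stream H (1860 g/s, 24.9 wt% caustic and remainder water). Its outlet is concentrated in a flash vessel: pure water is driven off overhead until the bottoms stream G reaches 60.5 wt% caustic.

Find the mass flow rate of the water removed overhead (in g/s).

caustic entering = 68.1×0.563 + 289×0.058 + 1860×0.249 = 518.24 g/s.
All caustic reports to G, so G = 518.24/0.605 = 856.6 g/s.
Total feed = 2217.1 g/s; overhead = 2217.1 − 856.6 = 1360.5 g/s.

1361 g/s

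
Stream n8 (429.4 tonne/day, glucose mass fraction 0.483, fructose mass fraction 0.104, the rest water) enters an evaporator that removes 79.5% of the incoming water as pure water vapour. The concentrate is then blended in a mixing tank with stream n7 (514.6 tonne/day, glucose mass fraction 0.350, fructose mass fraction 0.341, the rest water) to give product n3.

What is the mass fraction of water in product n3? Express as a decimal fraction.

0.243

Vapour removed = 0.795×0.413×429.4 = 140.99 tonne/day; concentrate = 288.41 tonne/day.
water reaching the mixer = 36.355 (from concentrate) + 514.6×0.309 = 195.37 tonne/day.
Product flow = 288.41 + 514.6 = 803.01 tonne/day; water fraction = 0.243.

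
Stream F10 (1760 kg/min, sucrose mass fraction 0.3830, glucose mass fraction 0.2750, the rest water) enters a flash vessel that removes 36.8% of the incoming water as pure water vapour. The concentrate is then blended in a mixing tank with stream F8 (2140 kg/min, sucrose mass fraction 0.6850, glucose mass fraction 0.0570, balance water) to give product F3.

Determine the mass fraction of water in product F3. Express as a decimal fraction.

0.2535

Vapour removed = 0.368×0.342×1760 = 221.51 kg/min; concentrate = 1538.5 kg/min.
water reaching the mixer = 380.41 (from concentrate) + 2140×0.258 = 932.53 kg/min.
Product flow = 1538.5 + 2140 = 3678.5 kg/min; water fraction = 0.2535.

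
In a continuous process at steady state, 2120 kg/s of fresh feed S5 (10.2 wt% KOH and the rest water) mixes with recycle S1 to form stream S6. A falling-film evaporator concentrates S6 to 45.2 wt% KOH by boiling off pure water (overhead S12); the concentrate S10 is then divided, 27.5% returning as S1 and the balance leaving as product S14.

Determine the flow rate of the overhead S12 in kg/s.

Overall KOH balance (none leaves overhead): KOH in fresh feed = KOH in product, i.e. 2120×0.102 = (1−0.275)·S10·0.452.
S10 = 216.24/(0.452×0.725) = 659.87 kg/s.
Recycle S1 = 0.275×659.87 = 181.46 kg/s.
Combined feed S6 = 2120 + 181.46 = 2301.5 kg/s.
Overhead S12 = S6 − S10 = 2301.5 − 659.87 = 1641.6 kg/s.

1642 kg/s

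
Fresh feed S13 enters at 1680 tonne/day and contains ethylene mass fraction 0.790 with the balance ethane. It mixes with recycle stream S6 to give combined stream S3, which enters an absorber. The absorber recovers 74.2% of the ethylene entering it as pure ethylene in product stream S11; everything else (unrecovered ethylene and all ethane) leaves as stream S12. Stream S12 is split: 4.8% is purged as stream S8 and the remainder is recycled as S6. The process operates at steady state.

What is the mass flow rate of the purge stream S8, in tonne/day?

ethane enters only via S13 and leaves only via the purge: 1680×0.210 = 0.048×(ethane in S12), and the absorber passes all ethane, so ethane in S3 = ethane in S12 = 7350 tonne/day.
ethylene in S3: m_A = 1680×0.790 + (1−0.048)·(1−0.742)·m_A, so m_A = 1327.2/0.7544 = 1759.3 tonne/day.
S12 = (1−0.742)×1759.3 + 7350 = 7803.9 tonne/day.
Purge S8 = 0.048×7803.9 = 374.59 tonne/day.

374.6 tonne/day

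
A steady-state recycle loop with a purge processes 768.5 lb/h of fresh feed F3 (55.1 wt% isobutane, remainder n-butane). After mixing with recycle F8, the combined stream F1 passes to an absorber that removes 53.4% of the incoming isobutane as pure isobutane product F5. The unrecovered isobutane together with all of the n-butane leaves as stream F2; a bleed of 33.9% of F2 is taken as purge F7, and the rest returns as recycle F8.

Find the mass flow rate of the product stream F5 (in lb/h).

326.8 lb/h

isobutane in F1: m_A = 768.5×0.551 + (1−0.339)·(1−0.534)·m_A, so m_A = 423.44/0.6920 = 611.94 lb/h.
Product F5 = 0.534×611.94 = 326.77 lb/h.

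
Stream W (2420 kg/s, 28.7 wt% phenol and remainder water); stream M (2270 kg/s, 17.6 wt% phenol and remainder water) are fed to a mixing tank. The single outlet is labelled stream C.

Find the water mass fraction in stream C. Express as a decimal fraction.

0.7667

Total flow out = 2420 + 2270 = 4690 kg/s.
water in = 2420×0.713 + 2270×0.824 = 3595.9 kg/s.
water mass fraction in C = 3595.9/4690 = 0.7667.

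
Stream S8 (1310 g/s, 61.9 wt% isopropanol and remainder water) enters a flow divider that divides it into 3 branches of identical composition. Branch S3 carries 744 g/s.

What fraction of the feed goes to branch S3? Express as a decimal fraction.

Fraction to S3 = 744/1310 = 0.5679.

0.568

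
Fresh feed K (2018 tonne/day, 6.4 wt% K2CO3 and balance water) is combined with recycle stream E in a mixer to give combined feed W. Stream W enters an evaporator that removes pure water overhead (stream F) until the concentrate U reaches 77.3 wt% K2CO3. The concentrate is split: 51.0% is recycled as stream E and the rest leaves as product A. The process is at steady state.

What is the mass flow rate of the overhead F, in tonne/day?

1851 tonne/day

Overall K2CO3 balance (none leaves overhead): K2CO3 in fresh feed = K2CO3 in product, i.e. 2018×0.064 = (1−0.510)·U·0.773.
U = 129.15/(0.773×0.490) = 340.98 tonne/day.
Recycle E = 0.510×340.98 = 173.9 tonne/day.
Combined feed W = 2018 + 173.9 = 2191.9 tonne/day.
Overhead F = W − U = 2191.9 − 340.98 = 1850.9 tonne/day.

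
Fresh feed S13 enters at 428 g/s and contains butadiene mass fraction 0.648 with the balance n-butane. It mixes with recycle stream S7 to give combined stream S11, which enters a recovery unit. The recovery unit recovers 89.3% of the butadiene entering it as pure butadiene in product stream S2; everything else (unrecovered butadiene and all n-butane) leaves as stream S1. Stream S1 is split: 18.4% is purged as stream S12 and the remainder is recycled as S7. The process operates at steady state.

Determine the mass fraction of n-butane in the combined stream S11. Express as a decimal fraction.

0.729

n-butane enters only via S13 and leaves only via the purge: 428×0.352 = 0.184×(n-butane in S1), and the recovery unit passes all n-butane, so n-butane in S11 = n-butane in S1 = 818.78 g/s.
butadiene in S11: m_A = 428×0.648 + (1−0.184)·(1−0.893)·m_A, so m_A = 277.34/0.9127 = 303.88 g/s.
S11 = 303.88 + 818.78 = 1122.7 g/s.
n-butane fraction in S11 = 818.78/1122.7 = 0.729.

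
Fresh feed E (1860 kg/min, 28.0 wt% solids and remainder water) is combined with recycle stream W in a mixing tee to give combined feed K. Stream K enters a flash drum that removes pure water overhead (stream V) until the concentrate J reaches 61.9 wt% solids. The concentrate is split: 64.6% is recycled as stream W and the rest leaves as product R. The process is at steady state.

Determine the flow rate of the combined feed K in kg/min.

Overall solids balance (none leaves overhead): solids in fresh feed = solids in product, i.e. 1860×0.280 = (1−0.646)·J·0.619.
J = 520.8/(0.619×0.354) = 2376.7 kg/min.
Recycle W = 0.646×2376.7 = 1535.4 kg/min.
Combined feed K = 1860 + 1535.4 = 3395.4 kg/min.

3395 kg/min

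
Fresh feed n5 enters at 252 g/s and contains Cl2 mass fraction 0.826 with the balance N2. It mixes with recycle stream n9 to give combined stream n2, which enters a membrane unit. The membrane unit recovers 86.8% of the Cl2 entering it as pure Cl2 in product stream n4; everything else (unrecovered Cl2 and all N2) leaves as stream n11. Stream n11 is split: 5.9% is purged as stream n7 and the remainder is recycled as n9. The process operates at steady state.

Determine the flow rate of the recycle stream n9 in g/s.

N2 enters only via n5 and leaves only via the purge: 252×0.174 = 0.059×(N2 in n11), and the membrane unit passes all N2, so N2 in n2 = N2 in n11 = 743.19 g/s.
Cl2 in n2: m_A = 252×0.826 + (1−0.059)·(1−0.868)·m_A, so m_A = 208.15/0.8758 = 237.67 g/s.
n11 = (1−0.868)×237.67 + 743.19 = 774.56 g/s.
Recycle n9 = (1−0.059)×774.56 = 728.86 g/s.

728.9 g/s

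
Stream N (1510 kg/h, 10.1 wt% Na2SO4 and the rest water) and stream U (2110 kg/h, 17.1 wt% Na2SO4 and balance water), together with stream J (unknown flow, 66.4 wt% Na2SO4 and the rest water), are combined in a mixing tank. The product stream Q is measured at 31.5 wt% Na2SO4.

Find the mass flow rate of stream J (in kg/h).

Let J be the unknown flow. Total out = 3620 + J.
Na2SO4 balance: 513.32 + 0.664·J = 0.315·(3620 + J)
(0.664 − 0.315)·J = 0.315×3620 − 513.32 = 626.98
J = 626.98 / 0.349 = 1796.5 kg/h

1797 kg/h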